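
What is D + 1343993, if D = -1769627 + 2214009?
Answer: 1788375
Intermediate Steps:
D = 444382
D + 1343993 = 444382 + 1343993 = 1788375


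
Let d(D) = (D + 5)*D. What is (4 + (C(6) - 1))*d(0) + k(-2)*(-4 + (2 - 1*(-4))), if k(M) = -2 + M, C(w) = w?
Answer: -8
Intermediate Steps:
d(D) = D*(5 + D) (d(D) = (5 + D)*D = D*(5 + D))
(4 + (C(6) - 1))*d(0) + k(-2)*(-4 + (2 - 1*(-4))) = (4 + (6 - 1))*(0*(5 + 0)) + (-2 - 2)*(-4 + (2 - 1*(-4))) = (4 + 5)*(0*5) - 4*(-4 + (2 + 4)) = 9*0 - 4*(-4 + 6) = 0 - 4*2 = 0 - 8 = -8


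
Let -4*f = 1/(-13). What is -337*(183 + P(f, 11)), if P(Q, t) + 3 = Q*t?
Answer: -3158027/52 ≈ -60731.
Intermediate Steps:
f = 1/52 (f = -¼/(-13) = -¼*(-1/13) = 1/52 ≈ 0.019231)
P(Q, t) = -3 + Q*t
-337*(183 + P(f, 11)) = -337*(183 + (-3 + (1/52)*11)) = -337*(183 + (-3 + 11/52)) = -337*(183 - 145/52) = -337*9371/52 = -3158027/52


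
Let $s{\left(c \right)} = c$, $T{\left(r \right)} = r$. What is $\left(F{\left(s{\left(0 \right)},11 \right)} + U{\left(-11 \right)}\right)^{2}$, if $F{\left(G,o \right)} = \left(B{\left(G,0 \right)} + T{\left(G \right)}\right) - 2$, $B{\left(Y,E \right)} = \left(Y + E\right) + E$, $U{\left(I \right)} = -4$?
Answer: $36$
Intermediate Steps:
$B{\left(Y,E \right)} = Y + 2 E$ ($B{\left(Y,E \right)} = \left(E + Y\right) + E = Y + 2 E$)
$F{\left(G,o \right)} = -2 + 2 G$ ($F{\left(G,o \right)} = \left(\left(G + 2 \cdot 0\right) + G\right) - 2 = \left(\left(G + 0\right) + G\right) - 2 = \left(G + G\right) - 2 = 2 G - 2 = -2 + 2 G$)
$\left(F{\left(s{\left(0 \right)},11 \right)} + U{\left(-11 \right)}\right)^{2} = \left(\left(-2 + 2 \cdot 0\right) - 4\right)^{2} = \left(\left(-2 + 0\right) - 4\right)^{2} = \left(-2 - 4\right)^{2} = \left(-6\right)^{2} = 36$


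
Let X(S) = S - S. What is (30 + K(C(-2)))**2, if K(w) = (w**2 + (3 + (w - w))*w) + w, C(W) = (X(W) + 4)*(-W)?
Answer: 15876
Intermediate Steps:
X(S) = 0
C(W) = -4*W (C(W) = (0 + 4)*(-W) = 4*(-W) = -4*W)
K(w) = w**2 + 4*w (K(w) = (w**2 + (3 + 0)*w) + w = (w**2 + 3*w) + w = w**2 + 4*w)
(30 + K(C(-2)))**2 = (30 + (-4*(-2))*(4 - 4*(-2)))**2 = (30 + 8*(4 + 8))**2 = (30 + 8*12)**2 = (30 + 96)**2 = 126**2 = 15876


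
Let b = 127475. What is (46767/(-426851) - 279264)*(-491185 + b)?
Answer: 43355746645199010/426851 ≈ 1.0157e+11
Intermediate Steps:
(46767/(-426851) - 279264)*(-491185 + b) = (46767/(-426851) - 279264)*(-491185 + 127475) = (46767*(-1/426851) - 279264)*(-363710) = (-46767/426851 - 279264)*(-363710) = -119204164431/426851*(-363710) = 43355746645199010/426851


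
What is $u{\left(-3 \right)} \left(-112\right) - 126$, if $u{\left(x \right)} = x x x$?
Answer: $2898$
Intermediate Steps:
$u{\left(x \right)} = x^{3}$ ($u{\left(x \right)} = x^{2} x = x^{3}$)
$u{\left(-3 \right)} \left(-112\right) - 126 = \left(-3\right)^{3} \left(-112\right) - 126 = \left(-27\right) \left(-112\right) - 126 = 3024 - 126 = 2898$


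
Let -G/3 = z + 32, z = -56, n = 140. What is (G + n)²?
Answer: 44944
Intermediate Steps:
G = 72 (G = -3*(-56 + 32) = -3*(-24) = 72)
(G + n)² = (72 + 140)² = 212² = 44944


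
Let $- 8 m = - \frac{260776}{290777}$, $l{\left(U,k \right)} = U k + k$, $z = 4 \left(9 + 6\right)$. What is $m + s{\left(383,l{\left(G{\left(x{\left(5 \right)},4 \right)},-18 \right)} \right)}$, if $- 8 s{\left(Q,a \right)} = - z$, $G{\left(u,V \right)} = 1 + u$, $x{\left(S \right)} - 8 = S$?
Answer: $\frac{4426849}{581554} \approx 7.6121$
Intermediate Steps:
$x{\left(S \right)} = 8 + S$
$z = 60$ ($z = 4 \cdot 15 = 60$)
$l{\left(U,k \right)} = k + U k$
$s{\left(Q,a \right)} = \frac{15}{2}$ ($s{\left(Q,a \right)} = - \frac{\left(-1\right) 60}{8} = \left(- \frac{1}{8}\right) \left(-60\right) = \frac{15}{2}$)
$m = \frac{32597}{290777}$ ($m = - \frac{\left(-260776\right) \frac{1}{290777}}{8} = \left(- \frac{1}{8}\right) \left(- \frac{260776}{290777}\right) = \frac{32597}{290777} \approx 0.1121$)
$m + s{\left(383,l{\left(G{\left(x{\left(5 \right)},4 \right)},-18 \right)} \right)} = \frac{32597}{290777} + \frac{15}{2} = \frac{4426849}{581554}$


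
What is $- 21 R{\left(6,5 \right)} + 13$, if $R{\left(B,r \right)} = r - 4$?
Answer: $-8$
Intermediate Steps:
$R{\left(B,r \right)} = -4 + r$
$- 21 R{\left(6,5 \right)} + 13 = - 21 \left(-4 + 5\right) + 13 = \left(-21\right) 1 + 13 = -21 + 13 = -8$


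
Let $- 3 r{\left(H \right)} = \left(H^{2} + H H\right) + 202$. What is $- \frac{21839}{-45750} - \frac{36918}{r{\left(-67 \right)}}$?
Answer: $\frac{4877294}{388875} \approx 12.542$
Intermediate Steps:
$r{\left(H \right)} = - \frac{202}{3} - \frac{2 H^{2}}{3}$ ($r{\left(H \right)} = - \frac{\left(H^{2} + H H\right) + 202}{3} = - \frac{\left(H^{2} + H^{2}\right) + 202}{3} = - \frac{2 H^{2} + 202}{3} = - \frac{202 + 2 H^{2}}{3} = - \frac{202}{3} - \frac{2 H^{2}}{3}$)
$- \frac{21839}{-45750} - \frac{36918}{r{\left(-67 \right)}} = - \frac{21839}{-45750} - \frac{36918}{- \frac{202}{3} - \frac{2 \left(-67\right)^{2}}{3}} = \left(-21839\right) \left(- \frac{1}{45750}\right) - \frac{36918}{- \frac{202}{3} - \frac{8978}{3}} = \frac{21839}{45750} - \frac{36918}{- \frac{202}{3} - \frac{8978}{3}} = \frac{21839}{45750} - \frac{36918}{-3060} = \frac{21839}{45750} - - \frac{2051}{170} = \frac{21839}{45750} + \frac{2051}{170} = \frac{4877294}{388875}$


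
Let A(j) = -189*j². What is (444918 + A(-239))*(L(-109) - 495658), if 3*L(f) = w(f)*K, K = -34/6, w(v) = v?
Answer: 15385201574873/3 ≈ 5.1284e+12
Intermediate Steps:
K = -17/3 (K = -34*⅙ = -17/3 ≈ -5.6667)
L(f) = -17*f/9 (L(f) = (f*(-17/3))/3 = (-17*f/3)/3 = -17*f/9)
(444918 + A(-239))*(L(-109) - 495658) = (444918 - 189*(-239)²)*(-17/9*(-109) - 495658) = (444918 - 189*57121)*(1853/9 - 495658) = (444918 - 10795869)*(-4459069/9) = -10350951*(-4459069/9) = 15385201574873/3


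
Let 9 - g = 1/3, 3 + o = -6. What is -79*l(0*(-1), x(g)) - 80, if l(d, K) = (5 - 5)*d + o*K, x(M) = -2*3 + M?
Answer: 1816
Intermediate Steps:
o = -9 (o = -3 - 6 = -9)
g = 26/3 (g = 9 - 1/3 = 26/3 ≈ 8.6667)
x(M) = -6 + M
l(d, K) = -9*K (l(d, K) = (5 - 5)*d - 9*K = 0*d - 9*K = 0 - 9*K = -9*K)
-79*l(0*(-1), x(g)) - 80 = -(-711)*(-6 + 26/3) - 80 = -(-711)*8/3 - 80 = -79*(-24) - 80 = 1896 - 80 = 1816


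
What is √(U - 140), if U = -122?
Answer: I*√262 ≈ 16.186*I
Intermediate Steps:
√(U - 140) = √(-122 - 140) = √(-262) = I*√262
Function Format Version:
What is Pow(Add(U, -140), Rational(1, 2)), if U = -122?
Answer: Mul(I, Pow(262, Rational(1, 2))) ≈ Mul(16.186, I)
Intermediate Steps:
Pow(Add(U, -140), Rational(1, 2)) = Pow(Add(-122, -140), Rational(1, 2)) = Pow(-262, Rational(1, 2)) = Mul(I, Pow(262, Rational(1, 2)))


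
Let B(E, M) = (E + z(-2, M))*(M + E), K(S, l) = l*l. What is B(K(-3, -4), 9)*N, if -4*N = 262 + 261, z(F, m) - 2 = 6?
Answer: -78450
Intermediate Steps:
z(F, m) = 8 (z(F, m) = 2 + 6 = 8)
K(S, l) = l²
B(E, M) = (8 + E)*(E + M) (B(E, M) = (E + 8)*(M + E) = (8 + E)*(E + M))
N = -523/4 (N = -(262 + 261)/4 = -¼*523 = -523/4 ≈ -130.75)
B(K(-3, -4), 9)*N = (((-4)²)² + 8*(-4)² + 8*9 + (-4)²*9)*(-523/4) = (16² + 8*16 + 72 + 16*9)*(-523/4) = (256 + 128 + 72 + 144)*(-523/4) = 600*(-523/4) = -78450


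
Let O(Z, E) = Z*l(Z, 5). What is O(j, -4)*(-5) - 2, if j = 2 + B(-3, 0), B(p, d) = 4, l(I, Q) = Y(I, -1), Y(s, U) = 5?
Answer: -152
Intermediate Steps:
l(I, Q) = 5
j = 6 (j = 2 + 4 = 6)
O(Z, E) = 5*Z (O(Z, E) = Z*5 = 5*Z)
O(j, -4)*(-5) - 2 = (5*6)*(-5) - 2 = 30*(-5) - 2 = -150 - 2 = -152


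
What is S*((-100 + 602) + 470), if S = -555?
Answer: -539460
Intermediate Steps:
S*((-100 + 602) + 470) = -555*((-100 + 602) + 470) = -555*(502 + 470) = -555*972 = -539460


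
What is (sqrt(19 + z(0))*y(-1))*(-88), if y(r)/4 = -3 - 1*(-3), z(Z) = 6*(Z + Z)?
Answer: 0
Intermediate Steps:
z(Z) = 12*Z (z(Z) = 6*(2*Z) = 12*Z)
y(r) = 0 (y(r) = 4*(-3 - 1*(-3)) = 4*(-3 + 3) = 4*0 = 0)
(sqrt(19 + z(0))*y(-1))*(-88) = (sqrt(19 + 12*0)*0)*(-88) = (sqrt(19 + 0)*0)*(-88) = (sqrt(19)*0)*(-88) = 0*(-88) = 0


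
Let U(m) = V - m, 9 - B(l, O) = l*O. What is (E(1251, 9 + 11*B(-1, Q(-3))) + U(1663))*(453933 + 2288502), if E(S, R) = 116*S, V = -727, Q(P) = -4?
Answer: 391416777810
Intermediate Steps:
B(l, O) = 9 - O*l (B(l, O) = 9 - l*O = 9 - O*l)
U(m) = -727 - m
(E(1251, 9 + 11*B(-1, Q(-3))) + U(1663))*(453933 + 2288502) = (116*1251 + (-727 - 1*1663))*(453933 + 2288502) = (145116 + (-727 - 1663))*2742435 = (145116 - 2390)*2742435 = 142726*2742435 = 391416777810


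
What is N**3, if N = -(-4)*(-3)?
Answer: -1728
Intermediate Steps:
N = -12 (N = -4*3 = -12)
N**3 = (-12)**3 = -1728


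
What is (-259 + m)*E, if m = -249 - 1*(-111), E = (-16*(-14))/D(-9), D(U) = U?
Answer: 88928/9 ≈ 9880.9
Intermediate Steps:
E = -224/9 (E = -16*(-14)/(-9) = 224*(-⅑) = -224/9 ≈ -24.889)
m = -138 (m = -249 + 111 = -138)
(-259 + m)*E = (-259 - 138)*(-224/9) = -397*(-224/9) = 88928/9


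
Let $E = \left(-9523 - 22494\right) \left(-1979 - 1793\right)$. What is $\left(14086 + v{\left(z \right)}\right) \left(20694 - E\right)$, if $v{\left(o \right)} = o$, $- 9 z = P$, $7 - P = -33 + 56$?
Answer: $- \frac{15309566649700}{9} \approx -1.7011 \cdot 10^{12}$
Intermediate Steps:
$P = -16$ ($P = 7 - \left(-33 + 56\right) = 7 - 23 = -16$)
$z = \frac{16}{9}$ ($z = \left(- \frac{1}{9}\right) \left(-16\right) = \frac{16}{9} \approx 1.7778$)
$E = 120768124$ ($E = \left(-32017\right) \left(-3772\right) = 120768124$)
$\left(14086 + v{\left(z \right)}\right) \left(20694 - E\right) = \left(14086 + \frac{16}{9}\right) \left(20694 - 120768124\right) = \frac{126790 \left(20694 - 120768124\right)}{9} = \frac{126790}{9} \left(-120747430\right) = - \frac{15309566649700}{9}$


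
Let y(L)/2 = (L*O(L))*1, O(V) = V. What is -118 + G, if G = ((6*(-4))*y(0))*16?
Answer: -118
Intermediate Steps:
y(L) = 2*L² (y(L) = 2*((L*L)*1) = 2*(L²*1) = 2*L²)
G = 0 (G = ((6*(-4))*(2*0²))*16 = -48*0*16 = -24*0*16 = 0*16 = 0)
-118 + G = -118 + 0 = -118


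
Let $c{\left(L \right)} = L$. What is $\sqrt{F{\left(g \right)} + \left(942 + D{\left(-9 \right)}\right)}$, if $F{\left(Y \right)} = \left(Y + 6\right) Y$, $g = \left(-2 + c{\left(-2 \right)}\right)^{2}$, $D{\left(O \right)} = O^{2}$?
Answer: $5 \sqrt{55} \approx 37.081$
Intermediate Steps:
$g = 16$ ($g = \left(-2 - 2\right)^{2} = \left(-4\right)^{2} = 16$)
$F{\left(Y \right)} = Y \left(6 + Y\right)$ ($F{\left(Y \right)} = \left(6 + Y\right) Y = Y \left(6 + Y\right)$)
$\sqrt{F{\left(g \right)} + \left(942 + D{\left(-9 \right)}\right)} = \sqrt{16 \left(6 + 16\right) + \left(942 + \left(-9\right)^{2}\right)} = \sqrt{16 \cdot 22 + \left(942 + 81\right)} = \sqrt{352 + 1023} = \sqrt{1375} = 5 \sqrt{55}$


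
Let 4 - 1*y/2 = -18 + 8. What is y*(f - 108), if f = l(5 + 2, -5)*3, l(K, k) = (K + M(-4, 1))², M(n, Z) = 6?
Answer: 11172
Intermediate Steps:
l(K, k) = (6 + K)² (l(K, k) = (K + 6)² = (6 + K)²)
y = 28 (y = 8 - 2*(-18 + 8) = 8 - 2*(-10) = 8 + 20 = 28)
f = 507 (f = (6 + (5 + 2))²*3 = (6 + 7)²*3 = 13²*3 = 169*3 = 507)
y*(f - 108) = 28*(507 - 108) = 28*399 = 11172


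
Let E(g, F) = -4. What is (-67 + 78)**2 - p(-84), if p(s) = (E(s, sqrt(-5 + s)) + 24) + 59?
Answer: 42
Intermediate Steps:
p(s) = 79 (p(s) = (-4 + 24) + 59 = 20 + 59 = 79)
(-67 + 78)**2 - p(-84) = (-67 + 78)**2 - 1*79 = 11**2 - 79 = 121 - 79 = 42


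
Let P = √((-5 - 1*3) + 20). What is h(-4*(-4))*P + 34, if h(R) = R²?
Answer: 34 + 512*√3 ≈ 920.81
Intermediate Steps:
P = 2*√3 (P = √((-5 - 3) + 20) = √(-8 + 20) = √12 = 2*√3 ≈ 3.4641)
h(-4*(-4))*P + 34 = (-4*(-4))²*(2*√3) + 34 = 16²*(2*√3) + 34 = 256*(2*√3) + 34 = 512*√3 + 34 = 34 + 512*√3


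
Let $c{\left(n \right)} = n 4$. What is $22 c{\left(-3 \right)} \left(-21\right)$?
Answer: $5544$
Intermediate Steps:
$c{\left(n \right)} = 4 n$
$22 c{\left(-3 \right)} \left(-21\right) = 22 \cdot 4 \left(-3\right) \left(-21\right) = 22 \left(-12\right) \left(-21\right) = \left(-264\right) \left(-21\right) = 5544$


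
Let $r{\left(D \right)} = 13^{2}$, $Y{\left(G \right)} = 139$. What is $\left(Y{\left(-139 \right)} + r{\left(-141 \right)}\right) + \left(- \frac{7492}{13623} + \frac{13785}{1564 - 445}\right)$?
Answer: $\frac{1624867901}{5081379} \approx 319.77$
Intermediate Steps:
$r{\left(D \right)} = 169$
$\left(Y{\left(-139 \right)} + r{\left(-141 \right)}\right) + \left(- \frac{7492}{13623} + \frac{13785}{1564 - 445}\right) = \left(139 + 169\right) + \left(- \frac{7492}{13623} + \frac{13785}{1564 - 445}\right) = 308 + \left(\left(-7492\right) \frac{1}{13623} + \frac{13785}{1119}\right) = 308 + \left(- \frac{7492}{13623} + 13785 \cdot \frac{1}{1119}\right) = 308 + \left(- \frac{7492}{13623} + \frac{4595}{373}\right) = 308 + \frac{59803169}{5081379} = \frac{1624867901}{5081379}$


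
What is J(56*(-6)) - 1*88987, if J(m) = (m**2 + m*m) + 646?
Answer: 137451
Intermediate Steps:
J(m) = 646 + 2*m**2 (J(m) = (m**2 + m**2) + 646 = 2*m**2 + 646 = 646 + 2*m**2)
J(56*(-6)) - 1*88987 = (646 + 2*(56*(-6))**2) - 1*88987 = (646 + 2*(-336)**2) - 88987 = (646 + 2*112896) - 88987 = (646 + 225792) - 88987 = 226438 - 88987 = 137451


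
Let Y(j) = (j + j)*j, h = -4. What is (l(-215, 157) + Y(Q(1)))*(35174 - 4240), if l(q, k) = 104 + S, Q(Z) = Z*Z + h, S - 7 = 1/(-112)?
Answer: 223451749/56 ≈ 3.9902e+6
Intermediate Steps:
S = 783/112 (S = 7 + 1/(-112) = 7 - 1/112 = 783/112 ≈ 6.9911)
Q(Z) = -4 + Z² (Q(Z) = Z*Z - 4 = Z² - 4 = -4 + Z²)
l(q, k) = 12431/112 (l(q, k) = 104 + 783/112 = 12431/112)
Y(j) = 2*j² (Y(j) = (2*j)*j = 2*j²)
(l(-215, 157) + Y(Q(1)))*(35174 - 4240) = (12431/112 + 2*(-4 + 1²)²)*(35174 - 4240) = (12431/112 + 2*(-4 + 1)²)*30934 = (12431/112 + 2*(-3)²)*30934 = (12431/112 + 2*9)*30934 = (12431/112 + 18)*30934 = (14447/112)*30934 = 223451749/56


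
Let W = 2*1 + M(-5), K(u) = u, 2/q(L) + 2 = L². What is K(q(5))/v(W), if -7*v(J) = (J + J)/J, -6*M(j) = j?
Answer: -7/23 ≈ -0.30435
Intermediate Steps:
q(L) = 2/(-2 + L²)
M(j) = -j/6
W = 17/6 (W = 2*1 - ⅙*(-5) = 2 + ⅚ = 17/6 ≈ 2.8333)
v(J) = -2/7 (v(J) = -(J + J)/(7*J) = -2*J/(7*J) = -⅐*2 = -2/7)
K(q(5))/v(W) = (2/(-2 + 5²))/(-2/7) = (2/(-2 + 25))*(-7/2) = (2/23)*(-7/2) = -7/23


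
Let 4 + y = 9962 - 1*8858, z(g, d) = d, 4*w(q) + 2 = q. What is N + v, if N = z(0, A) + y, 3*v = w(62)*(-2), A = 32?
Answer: 1122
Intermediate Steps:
w(q) = -½ + q/4
y = 1100 (y = -4 + (9962 - 1*8858) = -4 + (9962 - 8858) = -4 + 1104 = 1100)
v = -10 (v = ((-½ + (¼)*62)*(-2))/3 = ((-½ + 31/2)*(-2))/3 = (15*(-2))/3 = (⅓)*(-30) = -10)
N = 1132 (N = 32 + 1100 = 1132)
N + v = 1132 - 10 = 1122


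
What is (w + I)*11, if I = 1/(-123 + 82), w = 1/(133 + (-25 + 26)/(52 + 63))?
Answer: -116391/627136 ≈ -0.18559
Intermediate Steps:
w = 115/15296 (w = 1/(133 + 1/115) = 1/(15296/115) = 115/15296 ≈ 0.0075183)
I = -1/41 (I = 1/(-41) = -1/41 ≈ -0.024390)
(w + I)*11 = (115/15296 - 1/41)*11 = -10581/627136*11 = -116391/627136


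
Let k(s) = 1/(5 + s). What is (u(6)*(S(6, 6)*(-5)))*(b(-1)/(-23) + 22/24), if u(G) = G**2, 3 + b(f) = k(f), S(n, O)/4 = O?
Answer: -102960/23 ≈ -4476.5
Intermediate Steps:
S(n, O) = 4*O
b(f) = -3 + 1/(5 + f)
(u(6)*(S(6, 6)*(-5)))*(b(-1)/(-23) + 22/24) = (6**2*((4*6)*(-5)))*(((-14 - 3*(-1))/(5 - 1))/(-23) + 22/24) = (36*(24*(-5)))*(((-14 + 3)/4)*(-1/23) + 22*(1/24)) = (36*(-120))*(((1/4)*(-11))*(-1/23) + 11/12) = -4320*(-11/4*(-1/23) + 11/12) = -4320*(11/92 + 11/12) = -4320*143/138 = -102960/23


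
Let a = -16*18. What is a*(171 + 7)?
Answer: -51264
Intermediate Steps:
a = -288
a*(171 + 7) = -288*(171 + 7) = -288*178 = -51264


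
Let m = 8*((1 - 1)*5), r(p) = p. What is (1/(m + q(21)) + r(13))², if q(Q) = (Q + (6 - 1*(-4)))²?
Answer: 156100036/923521 ≈ 169.03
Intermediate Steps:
q(Q) = (10 + Q)² (q(Q) = (Q + (6 + 4))² = (Q + 10)² = (10 + Q)²)
m = 0 (m = 8*(0*5) = 8*0 = 0)
(1/(m + q(21)) + r(13))² = (1/(0 + (10 + 21)²) + 13)² = (1/(0 + 31²) + 13)² = (1/(0 + 961) + 13)² = (1/961 + 13)² = (12494/961)² = 156100036/923521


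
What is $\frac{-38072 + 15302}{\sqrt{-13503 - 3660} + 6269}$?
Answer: $- \frac{71372565}{19658762} + \frac{34155 i \sqrt{1907}}{19658762} \approx -3.6306 + 0.075871 i$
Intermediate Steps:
$\frac{-38072 + 15302}{\sqrt{-13503 - 3660} + 6269} = - \frac{22770}{\sqrt{-17163} + 6269} = - \frac{22770}{3 i \sqrt{1907} + 6269} = - \frac{22770}{6269 + 3 i \sqrt{1907}}$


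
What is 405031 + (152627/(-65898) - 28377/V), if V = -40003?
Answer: 1067705150168179/2636117694 ≈ 4.0503e+5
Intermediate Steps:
405031 + (152627/(-65898) - 28377/V) = 405031 + (152627/(-65898) - 28377/(-40003)) = 405031 + (152627*(-1/65898) - 28377*(-1/40003)) = 405031 + (-152627/65898 + 28377/40003) = 405031 - 4235550335/2636117694 = 1067705150168179/2636117694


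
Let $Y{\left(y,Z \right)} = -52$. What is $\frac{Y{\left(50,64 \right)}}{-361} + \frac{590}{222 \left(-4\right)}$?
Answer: $- \frac{83407}{160284} \approx -0.52037$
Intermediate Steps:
$\frac{Y{\left(50,64 \right)}}{-361} + \frac{590}{222 \left(-4\right)} = - \frac{52}{-361} + \frac{590}{222 \left(-4\right)} = \left(-52\right) \left(- \frac{1}{361}\right) + \frac{590}{-888} = \frac{52}{361} + 590 \left(- \frac{1}{888}\right) = \frac{52}{361} - \frac{295}{444} = - \frac{83407}{160284}$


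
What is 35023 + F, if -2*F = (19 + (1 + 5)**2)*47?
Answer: 67461/2 ≈ 33731.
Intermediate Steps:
F = -2585/2 (F = -(19 + (1 + 5)**2)*47/2 = -(19 + 6**2)*47/2 = -(19 + 36)*47/2 = -55*47/2 = -1/2*2585 = -2585/2 ≈ -1292.5)
35023 + F = 35023 - 2585/2 = 67461/2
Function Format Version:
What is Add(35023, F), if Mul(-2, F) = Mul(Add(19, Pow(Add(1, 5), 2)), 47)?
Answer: Rational(67461, 2) ≈ 33731.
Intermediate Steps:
F = Rational(-2585, 2) (F = Mul(Rational(-1, 2), Mul(Add(19, Pow(Add(1, 5), 2)), 47)) = Mul(Rational(-1, 2), Mul(Add(19, Pow(6, 2)), 47)) = Mul(Rational(-1, 2), Mul(Add(19, 36), 47)) = Mul(Rational(-1, 2), Mul(55, 47)) = Mul(Rational(-1, 2), 2585) = Rational(-2585, 2) ≈ -1292.5)
Add(35023, F) = Add(35023, Rational(-2585, 2)) = Rational(67461, 2)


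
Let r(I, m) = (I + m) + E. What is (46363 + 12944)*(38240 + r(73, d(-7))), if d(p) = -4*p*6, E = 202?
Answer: 2294172681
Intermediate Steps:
d(p) = -24*p
r(I, m) = 202 + I + m (r(I, m) = (I + m) + 202 = 202 + I + m)
(46363 + 12944)*(38240 + r(73, d(-7))) = (46363 + 12944)*(38240 + (202 + 73 - 24*(-7))) = 59307*(38240 + (202 + 73 + 168)) = 59307*(38240 + 443) = 59307*38683 = 2294172681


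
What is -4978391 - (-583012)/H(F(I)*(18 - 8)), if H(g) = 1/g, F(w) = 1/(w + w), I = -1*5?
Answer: -5561403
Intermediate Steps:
I = -5
F(w) = 1/(2*w)
-4978391 - (-583012)/H(F(I)*(18 - 8)) = -4978391 - (-583012)/(1/(((1/2)/(-5))*(18 - 8))) = -4978391 - (-583012)/(1/(((1/2)*(-1/5))*10)) = -4978391 - (-583012)/(1/(-1/10*10)) = -4978391 - (-583012)/(1/(-1)) = -4978391 - (-583012)/(-1) = -4978391 - (-583012)*(-1) = -4978391 - 1*583012 = -4978391 - 583012 = -5561403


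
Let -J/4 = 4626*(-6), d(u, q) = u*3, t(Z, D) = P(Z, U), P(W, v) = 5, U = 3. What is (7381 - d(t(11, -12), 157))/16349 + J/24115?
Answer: 1992762466/394256135 ≈ 5.0545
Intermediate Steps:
t(Z, D) = 5
d(u, q) = 3*u
J = 111024 (J = -18504*(-6) = -4*(-27756) = 111024)
(7381 - d(t(11, -12), 157))/16349 + J/24115 = (7381 - 3*5)/16349 + 111024/24115 = (7381 - 1*15)*(1/16349) + 111024*(1/24115) = (7381 - 15)*(1/16349) + 111024/24115 = 7366*(1/16349) + 111024/24115 = 7366/16349 + 111024/24115 = 1992762466/394256135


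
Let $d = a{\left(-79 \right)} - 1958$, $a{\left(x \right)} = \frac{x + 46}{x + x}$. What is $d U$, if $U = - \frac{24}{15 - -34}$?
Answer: $\frac{3711972}{3871} \approx 958.92$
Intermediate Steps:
$a{\left(x \right)} = \frac{46 + x}{2 x}$
$d = - \frac{309331}{158}$ ($d = \frac{46 - 79}{2 \left(-79\right)} - 1958 = \frac{1}{2} \left(- \frac{1}{79}\right) \left(-33\right) - 1958 = \frac{33}{158} - 1958 = - \frac{309331}{158} \approx -1957.8$)
$U = - \frac{24}{49}$ ($U = - \frac{24}{15 + 34} = - \frac{24}{49} \approx -0.4898$)
$d U = \left(- \frac{309331}{158}\right) \left(- \frac{24}{49}\right) = \frac{3711972}{3871}$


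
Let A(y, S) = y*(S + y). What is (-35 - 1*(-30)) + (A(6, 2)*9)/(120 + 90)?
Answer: -103/35 ≈ -2.9429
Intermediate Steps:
(-35 - 1*(-30)) + (A(6, 2)*9)/(120 + 90) = (-35 - 1*(-30)) + ((6*(2 + 6))*9)/(120 + 90) = (-35 + 30) + ((6*8)*9)/210 = -5 + (48*9)*(1/210) = -5 + 432*(1/210) = -5 + 72/35 = -103/35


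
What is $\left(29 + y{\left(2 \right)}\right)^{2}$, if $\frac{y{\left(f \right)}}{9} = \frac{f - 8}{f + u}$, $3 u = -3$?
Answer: $625$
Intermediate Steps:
$u = -1$ ($u = \frac{1}{3} \left(-3\right) = -1$)
$y{\left(f \right)} = \frac{9 \left(-8 + f\right)}{-1 + f}$ ($y{\left(f \right)} = 9 \frac{f - 8}{f - 1} = 9 \frac{-8 + f}{-1 + f} = \frac{9 \left(-8 + f\right)}{-1 + f}$)
$\left(29 + y{\left(2 \right)}\right)^{2} = \left(29 + \frac{9 \left(-8 + 2\right)}{-1 + 2}\right)^{2} = \left(29 + 9 \cdot 1^{-1} \left(-6\right)\right)^{2} = \left(29 + 9 \cdot 1 \left(-6\right)\right)^{2} = \left(29 - 54\right)^{2} = \left(-25\right)^{2} = 625$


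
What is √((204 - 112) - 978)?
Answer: I*√886 ≈ 29.766*I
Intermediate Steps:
√((204 - 112) - 978) = √(92 - 978) = √(-886) = I*√886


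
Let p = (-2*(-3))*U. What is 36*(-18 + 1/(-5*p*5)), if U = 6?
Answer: -16201/25 ≈ -648.04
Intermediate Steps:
p = 36 (p = -2*(-3)*6 = 6*6 = 36)
36*(-18 + 1/(-5*p*5)) = 36*(-18 + 1/(-5*36*5)) = 36*(-18 + 1/(-180*5)) = 36*(-18 + 1/(-900)) = 36*(-18 - 1/900) = 36*(-16201/900) = -16201/25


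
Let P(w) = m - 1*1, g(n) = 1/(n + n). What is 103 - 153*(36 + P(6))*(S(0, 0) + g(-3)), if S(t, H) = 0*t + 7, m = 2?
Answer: -77161/2 ≈ -38581.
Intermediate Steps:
S(t, H) = 7 (S(t, H) = 0 + 7 = 7)
g(n) = 1/(2*n)
P(w) = 1 (P(w) = 2 - 1*1 = 2 - 1 = 1)
103 - 153*(36 + P(6))*(S(0, 0) + g(-3)) = 103 - 153*(36 + 1)*(7 + (½)/(-3)) = 103 - 5661*(7 + (½)*(-⅓)) = 103 - 5661*(7 - ⅙) = 103 - 5661*41/6 = 103 - 153*1517/6 = 103 - 77367/2 = -77161/2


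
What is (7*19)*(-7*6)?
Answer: -5586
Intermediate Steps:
(7*19)*(-7*6) = 133*(-42) = -5586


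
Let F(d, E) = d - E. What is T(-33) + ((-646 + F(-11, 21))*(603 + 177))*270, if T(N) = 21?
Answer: -142786779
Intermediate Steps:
T(-33) + ((-646 + F(-11, 21))*(603 + 177))*270 = 21 + ((-646 + (-11 - 1*21))*(603 + 177))*270 = 21 + ((-646 + (-11 - 21))*780)*270 = 21 + ((-646 - 32)*780)*270 = 21 - 678*780*270 = 21 - 528840*270 = 21 - 142786800 = -142786779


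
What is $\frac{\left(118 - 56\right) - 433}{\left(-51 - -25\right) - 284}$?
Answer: $\frac{371}{310} \approx 1.1968$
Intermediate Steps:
$\frac{\left(118 - 56\right) - 433}{\left(-51 - -25\right) - 284} = \frac{62 - 433}{\left(-51 + 25\right) - 284} = - \frac{371}{-26 - 284} = - \frac{371}{-310} = \left(-371\right) \left(- \frac{1}{310}\right) = \frac{371}{310}$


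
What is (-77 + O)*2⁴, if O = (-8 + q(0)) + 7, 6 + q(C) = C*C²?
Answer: -1344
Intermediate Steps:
q(C) = -6 + C³ (q(C) = -6 + C*C² = -6 + C³)
O = -7 (O = (-8 + (-6 + 0³)) + 7 = (-8 + (-6 + 0)) + 7 = (-8 - 6) + 7 = -14 + 7 = -7)
(-77 + O)*2⁴ = (-77 - 7)*2⁴ = -84*16 = -1344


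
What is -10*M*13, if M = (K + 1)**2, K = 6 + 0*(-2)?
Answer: -6370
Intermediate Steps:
K = 6 (K = 6 + 0 = 6)
M = 49 (M = (6 + 1)**2 = 7**2 = 49)
-10*M*13 = -10*49*13 = -490*13 = -6370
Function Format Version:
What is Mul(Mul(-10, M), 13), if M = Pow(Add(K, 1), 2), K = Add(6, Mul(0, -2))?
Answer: -6370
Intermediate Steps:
K = 6 (K = Add(6, 0) = 6)
M = 49 (M = Pow(Add(6, 1), 2) = Pow(7, 2) = 49)
Mul(Mul(-10, M), 13) = Mul(Mul(-10, 49), 13) = Mul(-490, 13) = -6370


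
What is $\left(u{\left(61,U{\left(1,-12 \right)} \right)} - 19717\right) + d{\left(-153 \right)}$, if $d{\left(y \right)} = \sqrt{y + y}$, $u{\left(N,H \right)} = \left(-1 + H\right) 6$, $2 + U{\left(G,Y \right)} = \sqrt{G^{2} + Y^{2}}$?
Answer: $-19735 + 6 \sqrt{145} + 3 i \sqrt{34} \approx -19663.0 + 17.493 i$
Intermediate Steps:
$U{\left(G,Y \right)} = -2 + \sqrt{G^{2} + Y^{2}}$
$u{\left(N,H \right)} = -6 + 6 H$
$d{\left(y \right)} = \sqrt{2} \sqrt{y}$ ($d{\left(y \right)} = \sqrt{2 y} = \sqrt{2} \sqrt{y}$)
$\left(u{\left(61,U{\left(1,-12 \right)} \right)} - 19717\right) + d{\left(-153 \right)} = \left(\left(-6 + 6 \left(-2 + \sqrt{1^{2} + \left(-12\right)^{2}}\right)\right) - 19717\right) + \sqrt{2} \sqrt{-153} = \left(\left(-6 + 6 \left(-2 + \sqrt{1 + 144}\right)\right) - 19717\right) + \sqrt{2} \cdot 3 i \sqrt{17} = \left(\left(-6 + 6 \left(-2 + \sqrt{145}\right)\right) - 19717\right) + 3 i \sqrt{34} = \left(\left(-6 - \left(12 - 6 \sqrt{145}\right)\right) - 19717\right) + 3 i \sqrt{34} = \left(\left(-18 + 6 \sqrt{145}\right) - 19717\right) + 3 i \sqrt{34} = \left(-19735 + 6 \sqrt{145}\right) + 3 i \sqrt{34} = -19735 + 6 \sqrt{145} + 3 i \sqrt{34}$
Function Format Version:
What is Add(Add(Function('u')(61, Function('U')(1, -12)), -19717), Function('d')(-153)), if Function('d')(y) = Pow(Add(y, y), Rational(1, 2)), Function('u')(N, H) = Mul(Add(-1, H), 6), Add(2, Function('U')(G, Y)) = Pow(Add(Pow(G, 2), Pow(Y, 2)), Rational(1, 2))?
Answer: Add(-19735, Mul(6, Pow(145, Rational(1, 2))), Mul(3, I, Pow(34, Rational(1, 2)))) ≈ Add(-19663., Mul(17.493, I))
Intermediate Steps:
Function('U')(G, Y) = Add(-2, Pow(Add(Pow(G, 2), Pow(Y, 2)), Rational(1, 2)))
Function('u')(N, H) = Add(-6, Mul(6, H))
Function('d')(y) = Mul(Pow(2, Rational(1, 2)), Pow(y, Rational(1, 2))) (Function('d')(y) = Pow(Mul(2, y), Rational(1, 2)) = Mul(Pow(2, Rational(1, 2)), Pow(y, Rational(1, 2))))
Add(Add(Function('u')(61, Function('U')(1, -12)), -19717), Function('d')(-153)) = Add(Add(Add(-6, Mul(6, Add(-2, Pow(Add(Pow(1, 2), Pow(-12, 2)), Rational(1, 2))))), -19717), Mul(Pow(2, Rational(1, 2)), Pow(-153, Rational(1, 2)))) = Add(Add(Add(-6, Mul(6, Add(-2, Pow(Add(1, 144), Rational(1, 2))))), -19717), Mul(Pow(2, Rational(1, 2)), Mul(3, I, Pow(17, Rational(1, 2))))) = Add(Add(Add(-6, Mul(6, Add(-2, Pow(145, Rational(1, 2))))), -19717), Mul(3, I, Pow(34, Rational(1, 2)))) = Add(Add(Add(-6, Add(-12, Mul(6, Pow(145, Rational(1, 2))))), -19717), Mul(3, I, Pow(34, Rational(1, 2)))) = Add(Add(Add(-18, Mul(6, Pow(145, Rational(1, 2)))), -19717), Mul(3, I, Pow(34, Rational(1, 2)))) = Add(Add(-19735, Mul(6, Pow(145, Rational(1, 2)))), Mul(3, I, Pow(34, Rational(1, 2)))) = Add(-19735, Mul(6, Pow(145, Rational(1, 2))), Mul(3, I, Pow(34, Rational(1, 2))))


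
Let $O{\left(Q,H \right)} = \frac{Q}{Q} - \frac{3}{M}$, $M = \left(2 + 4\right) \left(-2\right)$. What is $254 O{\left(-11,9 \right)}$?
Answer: $\frac{635}{2} \approx 317.5$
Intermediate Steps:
$M = -12$ ($M = 6 \left(-2\right) = -12$)
$O{\left(Q,H \right)} = \frac{5}{4}$ ($O{\left(Q,H \right)} = \frac{Q}{Q} - \frac{3}{-12} = 1 - - \frac{1}{4} = 1 + \frac{1}{4} = \frac{5}{4}$)
$254 O{\left(-11,9 \right)} = 254 \cdot \frac{5}{4} = \frac{635}{2}$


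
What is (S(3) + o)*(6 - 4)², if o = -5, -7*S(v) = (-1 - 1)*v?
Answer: -116/7 ≈ -16.571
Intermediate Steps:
S(v) = 2*v/7 (S(v) = -(-1 - 1)*v/7 = -(-2)*v/7 = 2*v/7)
(S(3) + o)*(6 - 4)² = ((2/7)*3 - 5)*(6 - 4)² = (6/7 - 5)*2² = -29/7*4 = -116/7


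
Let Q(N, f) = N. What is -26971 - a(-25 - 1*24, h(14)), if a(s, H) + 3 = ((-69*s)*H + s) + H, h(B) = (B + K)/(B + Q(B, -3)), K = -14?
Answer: -26919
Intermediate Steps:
h(B) = (-14 + B)/(2*B) (h(B) = (B - 14)/(B + B) = (-14 + B)/((2*B)) = (-14 + B)*(1/(2*B)) = (-14 + B)/(2*B))
a(s, H) = -3 + H + s - 69*H*s (a(s, H) = -3 + (((-69*s)*H + s) + H) = -3 + ((-69*H*s + s) + H) = -3 + ((s - 69*H*s) + H) = -3 + (H + s - 69*H*s) = -3 + H + s - 69*H*s)
-26971 - a(-25 - 1*24, h(14)) = -26971 - (-3 + (½)*(-14 + 14)/14 + (-25 - 1*24) - 69*(½)*(-14 + 14)/14*(-25 - 1*24)) = -26971 - (-3 + (½)*(1/14)*0 + (-25 - 24) - 69*(½)*(1/14)*0*(-25 - 24)) = -26971 - (-3 + 0 - 49 - 69*0*(-49)) = -26971 - (-3 + 0 - 49 + 0) = -26971 - 1*(-52) = -26971 + 52 = -26919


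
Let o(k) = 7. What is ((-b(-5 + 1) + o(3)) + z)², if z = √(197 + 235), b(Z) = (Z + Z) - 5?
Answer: 832 + 480*√3 ≈ 1663.4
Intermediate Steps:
b(Z) = -5 + 2*Z (b(Z) = 2*Z - 5 = -5 + 2*Z)
z = 12*√3 (z = √432 = 12*√3 ≈ 20.785)
((-b(-5 + 1) + o(3)) + z)² = ((-(-5 + 2*(-5 + 1)) + 7) + 12*√3)² = ((-(-5 + 2*(-4)) + 7) + 12*√3)² = ((-(-5 - 8) + 7) + 12*√3)² = ((-1*(-13) + 7) + 12*√3)² = ((13 + 7) + 12*√3)² = (20 + 12*√3)²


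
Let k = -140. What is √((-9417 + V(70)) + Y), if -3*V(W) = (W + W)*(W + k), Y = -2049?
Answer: 7*I*√1506/3 ≈ 90.55*I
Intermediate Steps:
V(W) = -2*W*(-140 + W)/3 (V(W) = -(W + W)*(W - 140)/3 = -2*W*(-140 + W)/3)
√((-9417 + V(70)) + Y) = √((-9417 + (⅔)*70*(140 - 1*70)) - 2049) = √((-9417 + (⅔)*70*(140 - 70)) - 2049) = √((-9417 + (⅔)*70*70) - 2049) = √((-9417 + 9800/3) - 2049) = √(-18451/3 - 2049) = √(-24598/3) = 7*I*√1506/3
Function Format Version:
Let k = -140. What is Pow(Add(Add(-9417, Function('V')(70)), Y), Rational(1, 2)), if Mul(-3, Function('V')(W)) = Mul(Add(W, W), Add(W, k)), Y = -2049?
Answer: Mul(Rational(7, 3), I, Pow(1506, Rational(1, 2))) ≈ Mul(90.550, I)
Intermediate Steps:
Function('V')(W) = Mul(Rational(-2, 3), W, Add(-140, W)) (Function('V')(W) = Mul(Rational(-1, 3), Mul(Add(W, W), Add(W, -140))) = Mul(Rational(-1, 3), Mul(Mul(2, W), Add(-140, W))) = Mul(Rational(-1, 3), Mul(2, W, Add(-140, W))) = Mul(Rational(-2, 3), W, Add(-140, W)))
Pow(Add(Add(-9417, Function('V')(70)), Y), Rational(1, 2)) = Pow(Add(Add(-9417, Mul(Rational(2, 3), 70, Add(140, Mul(-1, 70)))), -2049), Rational(1, 2)) = Pow(Add(Add(-9417, Mul(Rational(2, 3), 70, Add(140, -70))), -2049), Rational(1, 2)) = Pow(Add(Add(-9417, Mul(Rational(2, 3), 70, 70)), -2049), Rational(1, 2)) = Pow(Add(Add(-9417, Rational(9800, 3)), -2049), Rational(1, 2)) = Pow(Add(Rational(-18451, 3), -2049), Rational(1, 2)) = Pow(Rational(-24598, 3), Rational(1, 2)) = Mul(Rational(7, 3), I, Pow(1506, Rational(1, 2)))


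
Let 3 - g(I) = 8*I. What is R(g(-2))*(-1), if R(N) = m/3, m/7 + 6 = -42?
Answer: 112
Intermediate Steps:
m = -336 (m = -42 + 7*(-42) = -42 - 294 = -336)
g(I) = 3 - 8*I
R(N) = -112 (R(N) = -336/3 = -336*1/3 = -112)
R(g(-2))*(-1) = -112*(-1) = 112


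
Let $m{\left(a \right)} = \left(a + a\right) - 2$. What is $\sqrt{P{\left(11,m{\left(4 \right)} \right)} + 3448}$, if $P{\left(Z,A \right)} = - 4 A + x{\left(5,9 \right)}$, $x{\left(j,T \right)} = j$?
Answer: $3 \sqrt{381} \approx 58.558$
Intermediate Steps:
$m{\left(a \right)} = -2 + 2 a$ ($m{\left(a \right)} = 2 a - 2 = -2 + 2 a$)
$P{\left(Z,A \right)} = 5 - 4 A$ ($P{\left(Z,A \right)} = - 4 A + 5 = 5 - 4 A$)
$\sqrt{P{\left(11,m{\left(4 \right)} \right)} + 3448} = \sqrt{\left(5 - 4 \left(-2 + 2 \cdot 4\right)\right) + 3448} = \sqrt{\left(5 - 4 \left(-2 + 8\right)\right) + 3448} = \sqrt{\left(5 - 24\right) + 3448} = \sqrt{-19 + 3448} = \sqrt{3429} = 3 \sqrt{381}$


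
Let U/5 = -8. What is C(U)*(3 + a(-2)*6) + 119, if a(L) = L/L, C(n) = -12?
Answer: 11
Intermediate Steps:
U = -40 (U = 5*(-8) = -40)
a(L) = 1
C(U)*(3 + a(-2)*6) + 119 = -12*(3 + 1*6) + 119 = -12*(3 + 6) + 119 = -12*9 + 119 = -108 + 119 = 11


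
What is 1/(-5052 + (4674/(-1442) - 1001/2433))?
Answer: -1754193/8868590678 ≈ -0.00019780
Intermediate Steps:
1/(-5052 + (4674/(-1442) - 1001/2433)) = 1/(-5052 + (4674*(-1/1442) - 1001*1/2433)) = 1/(-5052 + (-2337/721 - 1001/2433)) = 1/(-5052 - 6407642/1754193) = 1/(-8868590678/1754193) = -1754193/8868590678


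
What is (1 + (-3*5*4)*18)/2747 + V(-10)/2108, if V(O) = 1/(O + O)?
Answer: -45493387/115813520 ≈ -0.39282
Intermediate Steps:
V(O) = 1/(2*O)
(1 + (-3*5*4)*18)/2747 + V(-10)/2108 = (1 + (-3*5*4)*18)/2747 + ((½)/(-10))/2108 = (1 - 15*4*18)*(1/2747) + ((½)*(-⅒))*(1/2108) = (1 - 60*18)*(1/2747) - 1/20*1/2108 = (1 - 1080)*(1/2747) - 1/42160 = -1079*1/2747 - 1/42160 = -1079/2747 - 1/42160 = -45493387/115813520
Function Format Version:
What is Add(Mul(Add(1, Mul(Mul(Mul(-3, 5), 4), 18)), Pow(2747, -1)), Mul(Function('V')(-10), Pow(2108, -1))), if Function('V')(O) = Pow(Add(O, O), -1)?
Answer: Rational(-45493387, 115813520) ≈ -0.39282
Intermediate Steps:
Function('V')(O) = Mul(Rational(1, 2), Pow(O, -1)) (Function('V')(O) = Pow(Mul(2, O), -1) = Mul(Rational(1, 2), Pow(O, -1)))
Add(Mul(Add(1, Mul(Mul(Mul(-3, 5), 4), 18)), Pow(2747, -1)), Mul(Function('V')(-10), Pow(2108, -1))) = Add(Mul(Add(1, Mul(Mul(Mul(-3, 5), 4), 18)), Pow(2747, -1)), Mul(Mul(Rational(1, 2), Pow(-10, -1)), Pow(2108, -1))) = Add(Mul(Add(1, Mul(Mul(-15, 4), 18)), Rational(1, 2747)), Mul(Mul(Rational(1, 2), Rational(-1, 10)), Rational(1, 2108))) = Add(Mul(Add(1, Mul(-60, 18)), Rational(1, 2747)), Mul(Rational(-1, 20), Rational(1, 2108))) = Add(Mul(Add(1, -1080), Rational(1, 2747)), Rational(-1, 42160)) = Add(Mul(-1079, Rational(1, 2747)), Rational(-1, 42160)) = Add(Rational(-1079, 2747), Rational(-1, 42160)) = Rational(-45493387, 115813520)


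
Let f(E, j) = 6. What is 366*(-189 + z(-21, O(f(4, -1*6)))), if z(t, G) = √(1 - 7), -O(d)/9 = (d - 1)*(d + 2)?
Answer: -69174 + 366*I*√6 ≈ -69174.0 + 896.51*I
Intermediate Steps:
O(d) = -9*(-1 + d)*(2 + d) (O(d) = -9*(d - 1)*(d + 2) = -9*(-1 + d)*(2 + d))
z(t, G) = I*√6 (z(t, G) = √(-6) = I*√6)
366*(-189 + z(-21, O(f(4, -1*6)))) = 366*(-189 + I*√6) = -69174 + 366*I*√6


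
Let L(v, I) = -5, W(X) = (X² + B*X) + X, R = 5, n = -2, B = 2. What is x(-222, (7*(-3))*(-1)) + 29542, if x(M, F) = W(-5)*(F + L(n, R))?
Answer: 29702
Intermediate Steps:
W(X) = X² + 3*X (W(X) = (X² + 2*X) + X = X² + 3*X)
x(M, F) = -50 + 10*F (x(M, F) = (-5*(3 - 5))*(F - 5) = (-5*(-2))*(-5 + F) = 10*(-5 + F) = -50 + 10*F)
x(-222, (7*(-3))*(-1)) + 29542 = (-50 + 10*((7*(-3))*(-1))) + 29542 = (-50 + 10*(-21*(-1))) + 29542 = (-50 + 10*21) + 29542 = (-50 + 210) + 29542 = 160 + 29542 = 29702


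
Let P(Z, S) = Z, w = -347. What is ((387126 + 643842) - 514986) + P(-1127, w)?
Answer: 514855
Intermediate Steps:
((387126 + 643842) - 514986) + P(-1127, w) = ((387126 + 643842) - 514986) - 1127 = (1030968 - 514986) - 1127 = 515982 - 1127 = 514855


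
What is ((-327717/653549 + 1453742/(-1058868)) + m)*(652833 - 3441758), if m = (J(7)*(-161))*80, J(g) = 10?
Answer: 9561051304212796539325/26616235482 ≈ 3.5922e+11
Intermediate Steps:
m = -128800 (m = (10*(-161))*80 = -1610*80 = -128800)
((-327717/653549 + 1453742/(-1058868)) + m)*(652833 - 3441758) = ((-327717/653549 + 1453742/(-1058868)) - 128800)*(652833 - 3441758) = ((-327717*1/653549 + 1453742*(-1/1058868)) - 128800)*(-2788925) = ((-25209/50273 - 726871/529434) - 128800)*(-2788925) = (-49888487489/26616235482 - 128800)*(-2788925) = -3428221018569089/26616235482*(-2788925) = 9561051304212796539325/26616235482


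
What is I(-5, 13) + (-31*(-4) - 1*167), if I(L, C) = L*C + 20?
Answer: -88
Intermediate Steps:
I(L, C) = 20 + C*L (I(L, C) = C*L + 20 = 20 + C*L)
I(-5, 13) + (-31*(-4) - 1*167) = (20 + 13*(-5)) + (-31*(-4) - 1*167) = (20 - 65) + (124 - 167) = -45 - 43 = -88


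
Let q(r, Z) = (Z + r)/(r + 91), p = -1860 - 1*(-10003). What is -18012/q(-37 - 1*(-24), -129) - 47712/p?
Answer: 5716809372/578153 ≈ 9888.1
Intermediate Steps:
p = 8143 (p = -1860 + 10003 = 8143)
q(r, Z) = (Z + r)/(91 + r)
-18012/q(-37 - 1*(-24), -129) - 47712/p = -18012*(91 + (-37 - 1*(-24)))/(-129 + (-37 - 1*(-24))) - 47712/8143 = -18012*(91 + (-37 + 24))/(-129 + (-37 + 24)) - 47712*1/8143 = -18012*(91 - 13)/(-129 - 13) - 47712/8143 = -18012/(-142/78) - 47712/8143 = -18012/((1/78)*(-142)) - 47712/8143 = -18012/(-71/39) - 47712/8143 = -18012*(-39/71) - 47712/8143 = 702468/71 - 47712/8143 = 5716809372/578153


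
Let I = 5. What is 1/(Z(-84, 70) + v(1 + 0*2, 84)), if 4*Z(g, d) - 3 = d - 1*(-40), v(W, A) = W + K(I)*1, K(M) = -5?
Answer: 4/97 ≈ 0.041237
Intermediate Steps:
v(W, A) = -5 + W (v(W, A) = W - 5*1 = W - 5 = -5 + W)
Z(g, d) = 43/4 + d/4 (Z(g, d) = 3/4 + (d - 1*(-40))/4 = 3/4 + (d + 40)/4 = 3/4 + (40 + d)/4 = 3/4 + (10 + d/4) = 43/4 + d/4)
1/(Z(-84, 70) + v(1 + 0*2, 84)) = 1/((43/4 + (1/4)*70) + (-5 + (1 + 0*2))) = 1/((43/4 + 35/2) + (-5 + (1 + 0))) = 1/(113/4 + (-5 + 1)) = 1/(113/4 - 4) = 1/(97/4) = 4/97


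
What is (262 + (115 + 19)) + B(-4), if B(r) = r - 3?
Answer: 389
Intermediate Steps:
B(r) = -3 + r
(262 + (115 + 19)) + B(-4) = (262 + (115 + 19)) + (-3 - 4) = (262 + 134) - 7 = 396 - 7 = 389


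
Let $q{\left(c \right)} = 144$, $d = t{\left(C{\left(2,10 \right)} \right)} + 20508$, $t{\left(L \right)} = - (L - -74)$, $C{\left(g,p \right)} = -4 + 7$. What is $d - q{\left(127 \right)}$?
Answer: $20287$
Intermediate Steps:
$C{\left(g,p \right)} = 3$
$t{\left(L \right)} = -74 - L$ ($t{\left(L \right)} = - (L + 74) = - (74 + L) = -74 - L$)
$d = 20431$ ($d = \left(-74 - 3\right) + 20508 = -77 + 20508 = 20431$)
$d - q{\left(127 \right)} = 20431 - 144 = 20287$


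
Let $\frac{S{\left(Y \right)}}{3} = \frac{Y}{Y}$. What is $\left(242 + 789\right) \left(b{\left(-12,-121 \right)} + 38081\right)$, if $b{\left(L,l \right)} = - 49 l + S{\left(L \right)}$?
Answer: $45377403$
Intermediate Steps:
$S{\left(Y \right)} = 3$ ($S{\left(Y \right)} = 3 \frac{Y}{Y} = 3 \cdot 1 = 3$)
$b{\left(L,l \right)} = 3 - 49 l$ ($b{\left(L,l \right)} = - 49 l + 3 = 3 - 49 l$)
$\left(242 + 789\right) \left(b{\left(-12,-121 \right)} + 38081\right) = \left(242 + 789\right) \left(\left(3 - -5929\right) + 38081\right) = 1031 \left(\left(3 + 5929\right) + 38081\right) = 1031 \left(5932 + 38081\right) = 1031 \cdot 44013 = 45377403$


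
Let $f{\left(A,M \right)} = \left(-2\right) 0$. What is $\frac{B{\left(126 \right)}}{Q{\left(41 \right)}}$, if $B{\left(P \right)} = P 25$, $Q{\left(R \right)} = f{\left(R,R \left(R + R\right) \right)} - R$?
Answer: $- \frac{3150}{41} \approx -76.829$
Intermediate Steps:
$f{\left(A,M \right)} = 0$
$Q{\left(R \right)} = - R$ ($Q{\left(R \right)} = 0 - R = - R$)
$B{\left(P \right)} = 25 P$
$\frac{B{\left(126 \right)}}{Q{\left(41 \right)}} = \frac{25 \cdot 126}{\left(-1\right) 41} = \frac{3150}{-41} = 3150 \left(- \frac{1}{41}\right) = - \frac{3150}{41}$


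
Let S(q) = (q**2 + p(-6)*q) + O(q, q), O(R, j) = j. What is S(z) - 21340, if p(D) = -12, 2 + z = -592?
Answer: 338030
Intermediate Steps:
z = -594 (z = -2 - 592 = -594)
S(q) = q**2 - 11*q (S(q) = (q**2 - 12*q) + q = q**2 - 11*q)
S(z) - 21340 = -594*(-11 - 594) - 21340 = -594*(-605) - 21340 = 359370 - 21340 = 338030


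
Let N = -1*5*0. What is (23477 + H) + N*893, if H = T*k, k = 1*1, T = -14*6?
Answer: 23393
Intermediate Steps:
T = -84
k = 1
N = 0 (N = -5*0 = 0)
H = -84 (H = -84*1 = -84)
(23477 + H) + N*893 = (23477 - 84) + 0*893 = 23393 + 0 = 23393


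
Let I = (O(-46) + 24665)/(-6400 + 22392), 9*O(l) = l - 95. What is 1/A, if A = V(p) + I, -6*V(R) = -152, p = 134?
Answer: 3998/107445 ≈ 0.037210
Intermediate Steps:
O(l) = -95/9 + l/9 (O(l) = (l - 95)/9 = (-95 + l)/9 = -95/9 + l/9)
I = 18487/11994 (I = ((-95/9 + (1/9)*(-46)) + 24665)/(-6400 + 22392) = ((-95/9 - 46/9) + 24665)/15992 = (-47/3 + 24665)*(1/15992) = (73948/3)*(1/15992) = 18487/11994 ≈ 1.5414)
V(R) = 76/3 (V(R) = -1/6*(-152) = 76/3)
A = 107445/3998 (A = 76/3 + 18487/11994 = 107445/3998 ≈ 26.875)
1/A = 1/(107445/3998) = 3998/107445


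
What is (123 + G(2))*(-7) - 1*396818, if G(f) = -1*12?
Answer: -397595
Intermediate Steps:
G(f) = -12
(123 + G(2))*(-7) - 1*396818 = (123 - 12)*(-7) - 1*396818 = 111*(-7) - 396818 = -777 - 396818 = -397595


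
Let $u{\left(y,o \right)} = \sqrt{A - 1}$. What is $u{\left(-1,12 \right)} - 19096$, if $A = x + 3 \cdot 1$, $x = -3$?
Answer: $-19096 + i \approx -19096.0 + 1.0 i$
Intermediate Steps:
$A = 0$ ($A = -3 + 3 \cdot 1 = -3 + 3 = 0$)
$u{\left(y,o \right)} = i$ ($u{\left(y,o \right)} = \sqrt{0 - 1} = \sqrt{-1} = i$)
$u{\left(-1,12 \right)} - 19096 = i - 19096 = -19096 + i$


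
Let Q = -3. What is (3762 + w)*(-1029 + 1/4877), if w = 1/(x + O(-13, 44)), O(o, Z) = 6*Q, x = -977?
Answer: -18784939459648/4852615 ≈ -3.8711e+6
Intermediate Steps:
O(o, Z) = -18 (O(o, Z) = 6*(-3) = -18)
w = -1/995 (w = 1/(-977 - 18) = 1/(-995) = -1/995 ≈ -0.0010050)
(3762 + w)*(-1029 + 1/4877) = (3762 - 1/995)*(-1029 + 1/4877) = 3743189*(-1029 + 1/4877)/995 = (3743189/995)*(-5018432/4877) = -18784939459648/4852615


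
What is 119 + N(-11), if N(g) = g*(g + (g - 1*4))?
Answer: 405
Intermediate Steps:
N(g) = g*(-4 + 2*g) (N(g) = g*(g + (g - 4)) = g*(g + (-4 + g)) = g*(-4 + 2*g))
119 + N(-11) = 119 + 2*(-11)*(-2 - 11) = 119 + 2*(-11)*(-13) = 119 + 286 = 405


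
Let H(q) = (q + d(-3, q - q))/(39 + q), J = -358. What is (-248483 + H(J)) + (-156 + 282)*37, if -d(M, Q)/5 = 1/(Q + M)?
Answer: -233335628/957 ≈ -2.4382e+5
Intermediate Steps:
d(M, Q) = -5/(M + Q) (d(M, Q) = -5/(Q + M) = -5/(M + Q))
H(q) = (5/3 + q)/(39 + q) (H(q) = (q - 5/(-3 + (q - q)))/(39 + q) = (q - 5/(-3 + 0))/(39 + q) = (q - 5/(-3))/(39 + q) = (q - 5*(-⅓))/(39 + q) = (q + 5/3)/(39 + q) = (5/3 + q)/(39 + q))
(-248483 + H(J)) + (-156 + 282)*37 = (-248483 + (5/3 - 358)/(39 - 358)) + (-156 + 282)*37 = (-248483 - 1069/3/(-319)) + 126*37 = (-248483 - 1/319*(-1069/3)) + 4662 = (-248483 + 1069/957) + 4662 = -237797162/957 + 4662 = -233335628/957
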